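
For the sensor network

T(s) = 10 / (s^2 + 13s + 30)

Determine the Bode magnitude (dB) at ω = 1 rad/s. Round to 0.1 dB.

Substitute s = j1:
Numerator: 10 = 10 + j0
Denominator: (j1)^2 + 13(j1) + 30 = 29 + j13
|N| = √(10² + 0²) ≈ 10, ∠N ≈ 0.00°
|D| = √(29² + 13²) ≈ 31.78, ∠D ≈ 24.15°
|T| = 10 / 31.78 ≈ 0.31466
Gain = 20 log₁₀(0.31466) ≈ -10.04 dB

-10.0 dB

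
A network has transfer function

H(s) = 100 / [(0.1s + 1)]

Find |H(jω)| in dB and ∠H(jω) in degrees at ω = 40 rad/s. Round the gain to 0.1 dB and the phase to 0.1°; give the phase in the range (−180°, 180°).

At ω = 40 rad/s:
pole (1 + j40·0.1) = 1 + j4 → |·| ≈ 4.1231, ∠ ≈ 75.96°
|H| = 100 · 1 / (4.1231) ≈ 24.254
Gain = 20 log₁₀(24.254) ≈ 27.70 dB
∠H = (0°) − (75.96°) = -75.96°

27.7 dB, -76.0°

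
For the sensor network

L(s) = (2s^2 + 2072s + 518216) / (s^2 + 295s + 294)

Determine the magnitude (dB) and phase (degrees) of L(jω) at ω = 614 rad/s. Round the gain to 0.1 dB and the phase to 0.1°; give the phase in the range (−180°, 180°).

Substitute s = j614:
Numerator: 2(j614)^2 + 2072(j614) + 518216 = -235776 + j1272208
Denominator: (j614)^2 + 295(j614) + 294 = -376702 + j181130
|N| = √(235776² + 1272208²) ≈ 1.2939e+06, ∠N ≈ 100.50°
|D| = √(376702² + 181130²) ≈ 4.1799e+05, ∠D ≈ 154.32°
|L| = 1.2939e+06 / 4.1799e+05 ≈ 3.0955
Gain = 20 log₁₀(3.0955) ≈ 9.81 dB
∠L = 100.50° − 154.32° = -53.82°

9.8 dB, -53.8°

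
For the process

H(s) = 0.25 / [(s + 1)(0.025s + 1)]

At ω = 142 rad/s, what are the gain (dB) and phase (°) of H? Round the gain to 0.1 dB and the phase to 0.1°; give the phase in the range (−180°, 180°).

-66.4 dB, -163.9°

At ω = 142 rad/s:
pole (1 + j142·1) = 1 + j142 → |·| ≈ 142, ∠ ≈ 89.60°
pole (1 + j142·0.025) = 1 + j3.55 → |·| ≈ 3.6882, ∠ ≈ 74.27°
|H| = 0.25 · 1 / (142 · 3.6882) ≈ 0.00047735
Gain = 20 log₁₀(0.00047735) ≈ -66.42 dB
∠H = (0°) − (89.60° + 74.27°) = -163.87°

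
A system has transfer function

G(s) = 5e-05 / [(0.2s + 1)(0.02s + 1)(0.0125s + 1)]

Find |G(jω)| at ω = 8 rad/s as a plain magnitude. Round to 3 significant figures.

2.60e-05

At ω = 8 rad/s:
pole (1 + j8·0.2) = 1 + j1.6 → |·| ≈ 1.8868, ∠ ≈ 57.99°
pole (1 + j8·0.02) = 1 + j0.16 → |·| ≈ 1.0127, ∠ ≈ 9.09°
pole (1 + j8·0.0125) = 1 + j0.1 → |·| ≈ 1.005, ∠ ≈ 5.71°
|G| = 5e-05 · 1 / (1.8868 · 1.0127 · 1.005) ≈ 2.6037e-05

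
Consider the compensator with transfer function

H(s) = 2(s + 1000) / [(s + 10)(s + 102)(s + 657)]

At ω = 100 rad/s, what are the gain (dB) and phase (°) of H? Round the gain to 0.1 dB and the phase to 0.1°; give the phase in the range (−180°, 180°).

-73.5 dB, -131.7°

At s = jω = j100:
zero (s+1000): 1000 + j100 → |·| = √(1000²+100²) = √1010000 ≈ 1005, ∠ = arctan(100/1000) ≈ 5.71°
pole (s+10): 10 + j100 → |·| = √(10²+100²) = √10100 ≈ 100.5, ∠ = arctan(100/10) ≈ 84.29°
pole (s+102): 102 + j100 → |·| = √(102²+100²) = √20404 ≈ 142.84, ∠ = arctan(100/102) ≈ 44.43°
pole (s+657): 657 + j100 → |·| = √(657²+100²) = √441649 ≈ 664.57, ∠ = arctan(100/657) ≈ 8.65°
|H| = 2 · 1005 / 9.5402e+06 ≈ 0.00021069
Gain = 20 log₁₀(0.00021069) ≈ -73.53 dB
∠H = 5.71° − 137.37° = -131.66°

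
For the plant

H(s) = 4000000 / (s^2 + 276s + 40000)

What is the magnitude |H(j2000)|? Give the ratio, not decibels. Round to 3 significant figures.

1.00

At s = jω = j2000:
quadratic: (j2000)² + 276·j2000 + 40000 = -3960000 + j552000 → |·| ≈ 3.9983e+06, ∠ ≈ 172.06°
|H| = 4000000 / 3.9983e+06 ≈ 1.0004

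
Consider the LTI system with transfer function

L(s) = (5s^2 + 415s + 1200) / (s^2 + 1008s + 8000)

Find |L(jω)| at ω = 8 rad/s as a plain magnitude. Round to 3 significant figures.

Substitute s = j8:
Numerator: 5(j8)^2 + 415(j8) + 1200 = 880 + j3320
Denominator: (j8)^2 + 1008(j8) + 8000 = 7936 + j8064
|N| = √(880² + 3320²) ≈ 3434.6, ∠N ≈ 75.15°
|D| = √(7936² + 8064²) ≈ 11314, ∠D ≈ 45.46°
|L| = 3434.6 / 11314 ≈ 0.30357

0.304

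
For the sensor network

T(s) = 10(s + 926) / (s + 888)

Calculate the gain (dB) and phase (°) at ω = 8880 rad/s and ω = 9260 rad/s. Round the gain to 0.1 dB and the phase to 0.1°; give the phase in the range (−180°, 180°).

ω = 8880: 20.0 dB, -0.2°; ω = 9260: 20.0 dB, -0.2°

At s = jω = j8880:
zero (s+926): 926 + j8880 → |·| = √(926²+8880²) = √79711876 ≈ 8928.2, ∠ = arctan(8880/926) ≈ 84.05°
pole (s+888): 888 + j8880 → |·| = √(888²+8880²) = √79642944 ≈ 8924.3, ∠ = arctan(8880/888) ≈ 84.29°
|T| = 10 · 8928.2 / 8924.3 ≈ 10.004
Gain = 20 log₁₀(10.004) ≈ 20.00 dB
∠T = 84.05° − 84.29° = -0.24°

At s = jω = j9260:
zero (s+926): 926 + j9260 → |·| = √(926²+9260²) = √86605076 ≈ 9306.2, ∠ = arctan(9260/926) ≈ 84.29°
pole (s+888): 888 + j9260 → |·| = √(888²+9260²) = √86536144 ≈ 9302.5, ∠ = arctan(9260/888) ≈ 84.52°
|T| = 10 · 9306.2 / 9302.5 ≈ 10.004
Gain = 20 log₁₀(10.004) ≈ 20.00 dB
∠T = 84.29° − 84.52° = -0.23°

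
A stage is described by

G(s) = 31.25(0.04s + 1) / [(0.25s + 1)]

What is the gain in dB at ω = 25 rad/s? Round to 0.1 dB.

At ω = 25 rad/s:
zero (1 + j25·0.04) = 1 + j1 → |·| ≈ 1.4142, ∠ ≈ 45.00°
pole (1 + j25·0.25) = 1 + j6.25 → |·| ≈ 6.3295, ∠ ≈ 80.91°
|G| = 31.25 · 1.4142 / (6.3295) ≈ 6.9822
Gain = 20 log₁₀(6.9822) ≈ 16.88 dB

16.9 dB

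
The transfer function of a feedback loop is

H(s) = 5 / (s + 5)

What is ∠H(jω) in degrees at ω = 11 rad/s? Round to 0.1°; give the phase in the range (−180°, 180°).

-65.6°

Substitute s = j11:
Numerator: 5 = 5 + j0
Denominator: (j11) + 5 = 5 + j11
|N| = √(5² + 0²) ≈ 5, ∠N ≈ 0.00°
|D| = √(5² + 11²) ≈ 12.083, ∠D ≈ 65.56°
∠H = 0.00° − 65.56° = -65.56°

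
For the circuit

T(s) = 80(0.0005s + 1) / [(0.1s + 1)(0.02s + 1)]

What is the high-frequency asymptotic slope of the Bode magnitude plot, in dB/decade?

-20 dB/decade

Each pole contributes −20 dB/decade at high frequency; each zero contributes +20 dB/decade.
Net: 1 zero(s) − 2 pole(s) → -20 dB/decade.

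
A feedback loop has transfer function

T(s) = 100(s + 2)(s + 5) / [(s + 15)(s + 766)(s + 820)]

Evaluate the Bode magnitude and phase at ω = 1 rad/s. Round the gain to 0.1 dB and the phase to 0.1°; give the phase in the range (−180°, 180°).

-78.4 dB, 33.9°

At s = jω = j1:
zero (s+2): 2 + j1 → |·| = √(2²+1²) = √5 ≈ 2.2361, ∠ = arctan(1/2) ≈ 26.57°
zero (s+5): 5 + j1 → |·| = √(5²+1²) = √26 ≈ 5.099, ∠ = arctan(1/5) ≈ 11.31°
pole (s+15): 15 + j1 → |·| = √(15²+1²) = √226 ≈ 15.033, ∠ = arctan(1/15) ≈ 3.81°
pole (s+766): 766 + j1 → |·| = √(766²+1²) = √586757 ≈ 766, ∠ = arctan(1/766) ≈ 0.07°
pole (s+820): 820 + j1 → |·| = √(820²+1²) = √672401 ≈ 820, ∠ = arctan(1/820) ≈ 0.07°
|T| = 100 · 11.402 / 9.4425e+06 ≈ 0.00012075
Gain = 20 log₁₀(0.00012075) ≈ -78.36 dB
∠T = 37.88° − 3.95° = 33.93°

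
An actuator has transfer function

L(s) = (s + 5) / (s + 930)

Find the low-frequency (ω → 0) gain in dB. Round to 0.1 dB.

-45.4 dB

L(0) = 1·5 / (930) ≈ 0.0053763
20 log₁₀(0.0053763) ≈ -45.39 dB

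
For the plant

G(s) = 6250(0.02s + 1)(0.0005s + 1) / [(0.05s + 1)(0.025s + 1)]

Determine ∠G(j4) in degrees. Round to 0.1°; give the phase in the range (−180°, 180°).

At ω = 4 rad/s:
zero (1 + j4·0.02) = 1 + j0.08 → |·| ≈ 1.0032, ∠ ≈ 4.57°
zero (1 + j4·0.0005) = 1 + j0.002 → |·| ≈ 1, ∠ ≈ 0.11°
pole (1 + j4·0.05) = 1 + j0.2 → |·| ≈ 1.0198, ∠ ≈ 11.31°
pole (1 + j4·0.025) = 1 + j0.1 → |·| ≈ 1.005, ∠ ≈ 5.71°
∠G = (4.57° + 0.11°) − (11.31° + 5.71°) = -12.34°

-12.3°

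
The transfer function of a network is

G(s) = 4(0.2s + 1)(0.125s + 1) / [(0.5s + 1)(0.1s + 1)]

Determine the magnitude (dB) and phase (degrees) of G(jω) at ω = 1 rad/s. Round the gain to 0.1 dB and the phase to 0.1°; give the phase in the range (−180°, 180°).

At ω = 1 rad/s:
zero (1 + j1·0.2) = 1 + j0.2 → |·| ≈ 1.0198, ∠ ≈ 11.31°
zero (1 + j1·0.125) = 1 + j0.125 → |·| ≈ 1.0078, ∠ ≈ 7.13°
pole (1 + j1·0.5) = 1 + j0.5 → |·| ≈ 1.118, ∠ ≈ 26.57°
pole (1 + j1·0.1) = 1 + j0.1 → |·| ≈ 1.005, ∠ ≈ 5.71°
|G| = 4 · 1.0198 · 1.0078 / (1.118 · 1.005) ≈ 3.6588
Gain = 20 log₁₀(3.6588) ≈ 11.27 dB
∠G = (11.31° + 7.13°) − (26.57° + 5.71°) = -13.84°

11.3 dB, -13.8°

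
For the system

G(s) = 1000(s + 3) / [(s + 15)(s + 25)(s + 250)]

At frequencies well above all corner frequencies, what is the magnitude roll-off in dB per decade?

-40 dB/decade

Each pole contributes −20 dB/decade at high frequency; each zero contributes +20 dB/decade.
Net: 1 zero(s) − 3 pole(s) → -40 dB/decade.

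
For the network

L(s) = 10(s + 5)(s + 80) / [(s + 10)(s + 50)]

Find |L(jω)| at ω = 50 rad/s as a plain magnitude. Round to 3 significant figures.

At s = jω = j50:
zero (s+5): 5 + j50 → |·| = √(5²+50²) = √2525 ≈ 50.249, ∠ = arctan(50/5) ≈ 84.29°
zero (s+80): 80 + j50 → |·| = √(80²+50²) = √8900 ≈ 94.34, ∠ = arctan(50/80) ≈ 32.01°
pole (s+10): 10 + j50 → |·| = √(10²+50²) = √2600 ≈ 50.99, ∠ = arctan(50/10) ≈ 78.69°
pole (s+50): 50 + j50 → |·| = √(50²+50²) = √5000 ≈ 70.711, ∠ = arctan(50/50) ≈ 45.00°
|L| = 10 · 4740.5 / 3605.6 ≈ 13.148

13.1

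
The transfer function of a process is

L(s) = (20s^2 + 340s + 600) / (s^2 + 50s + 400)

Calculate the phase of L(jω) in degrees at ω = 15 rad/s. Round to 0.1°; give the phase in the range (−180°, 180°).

50.5°

Substitute s = j15:
Numerator: 20(j15)^2 + 340(j15) + 600 = -3900 + j5100
Denominator: (j15)^2 + 50(j15) + 400 = 175 + j750
|N| = √(3900² + 5100²) ≈ 6420.3, ∠N ≈ 127.41°
|D| = √(175² + 750²) ≈ 770.15, ∠D ≈ 76.87°
∠L = 127.41° − 76.87° = 50.54°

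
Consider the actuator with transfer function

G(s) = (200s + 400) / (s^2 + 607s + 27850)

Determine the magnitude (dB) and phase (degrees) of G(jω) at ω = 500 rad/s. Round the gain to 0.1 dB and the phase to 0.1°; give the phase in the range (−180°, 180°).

Substitute s = j500:
Numerator: 200(j500) + 400 = 400 + j100000
Denominator: (j500)^2 + 607(j500) + 27850 = -222150 + j303500
|N| = √(400² + 100000²) ≈ 1e+05, ∠N ≈ 89.77°
|D| = √(222150² + 303500²) ≈ 3.7612e+05, ∠D ≈ 126.20°
|G| = 1e+05 / 3.7612e+05 ≈ 0.26587
Gain = 20 log₁₀(0.26587) ≈ -11.51 dB
∠G = 89.77° − 126.20° = -36.43°

-11.5 dB, -36.4°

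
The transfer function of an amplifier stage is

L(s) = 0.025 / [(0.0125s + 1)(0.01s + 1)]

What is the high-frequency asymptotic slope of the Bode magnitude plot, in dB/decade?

Each pole contributes −20 dB/decade at high frequency; each zero contributes +20 dB/decade.
Net: 0 zero(s) − 2 pole(s) → -40 dB/decade.

-40 dB/decade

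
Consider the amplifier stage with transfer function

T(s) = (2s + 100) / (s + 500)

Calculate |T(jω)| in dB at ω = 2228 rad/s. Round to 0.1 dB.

Substitute s = j2228:
Numerator: 2(j2228) + 100 = 100 + j4456
Denominator: (j2228) + 500 = 500 + j2228
|N| = √(100² + 4456²) ≈ 4457.1, ∠N ≈ 88.71°
|D| = √(500² + 2228²) ≈ 2283.4, ∠D ≈ 77.35°
|T| = 4457.1 / 2283.4 ≈ 1.952
Gain = 20 log₁₀(1.952) ≈ 5.81 dB

5.8 dB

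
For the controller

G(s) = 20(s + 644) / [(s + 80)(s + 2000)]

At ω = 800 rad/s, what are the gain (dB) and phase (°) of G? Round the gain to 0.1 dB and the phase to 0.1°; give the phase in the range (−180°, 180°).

-38.5 dB, -54.9°

At s = jω = j800:
zero (s+644): 644 + j800 → |·| = √(644²+800²) = √1054736 ≈ 1027, ∠ = arctan(800/644) ≈ 51.17°
pole (s+80): 80 + j800 → |·| = √(80²+800²) = √646400 ≈ 803.99, ∠ = arctan(800/80) ≈ 84.29°
pole (s+2000): 2000 + j800 → |·| = √(2000²+800²) = √4640000 ≈ 2154.1, ∠ = arctan(800/2000) ≈ 21.80°
|G| = 20 · 1027 / 1.7319e+06 ≈ 0.01186
Gain = 20 log₁₀(0.01186) ≈ -38.52 dB
∠G = 51.17° − 106.09° = -54.92°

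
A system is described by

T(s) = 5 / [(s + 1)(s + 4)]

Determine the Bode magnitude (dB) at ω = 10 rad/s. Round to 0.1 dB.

-26.7 dB

At s = jω = j10:
pole (s+1): 1 + j10 → |·| = √(1²+10²) = √101 ≈ 10.05, ∠ = arctan(10/1) ≈ 84.29°
pole (s+4): 4 + j10 → |·| = √(4²+10²) = √116 ≈ 10.77, ∠ = arctan(10/4) ≈ 68.20°
|T| = 5 / 108.24 ≈ 0.046194
Gain = 20 log₁₀(0.046194) ≈ -26.71 dB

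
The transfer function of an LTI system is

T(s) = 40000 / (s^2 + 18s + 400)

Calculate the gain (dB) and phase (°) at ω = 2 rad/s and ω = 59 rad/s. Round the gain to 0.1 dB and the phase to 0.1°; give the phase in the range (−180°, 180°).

ω = 2: 40.1 dB, -5.2°; ω = 59: 21.8 dB, -161.0°

At s = jω = j2:
quadratic: (j2)² + 18·j2 + 400 = 396 + j36 → |·| ≈ 397.63, ∠ ≈ 5.19°
|T| = 40000 / 397.63 ≈ 100.6
Gain = 20 log₁₀(100.6) ≈ 40.05 dB
∠T = 0.00° − 5.19° = -5.19°

At s = jω = j59:
quadratic: (j59)² + 18·j59 + 400 = -3081 + j1062 → |·| ≈ 3258.9, ∠ ≈ 160.98°
|T| = 40000 / 3258.9 ≈ 12.274
Gain = 20 log₁₀(12.274) ≈ 21.78 dB
∠T = 0.00° − 160.98° = -160.98°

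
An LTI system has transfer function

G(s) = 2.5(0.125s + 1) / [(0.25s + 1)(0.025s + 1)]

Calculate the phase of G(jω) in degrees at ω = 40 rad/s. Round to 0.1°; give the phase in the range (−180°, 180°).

At ω = 40 rad/s:
zero (1 + j40·0.125) = 1 + j5 → |·| ≈ 5.099, ∠ ≈ 78.69°
pole (1 + j40·0.25) = 1 + j10 → |·| ≈ 10.05, ∠ ≈ 84.29°
pole (1 + j40·0.025) = 1 + j1 → |·| ≈ 1.4142, ∠ ≈ 45.00°
∠G = (78.69°) − (84.29° + 45.00°) = -50.60°

-50.6°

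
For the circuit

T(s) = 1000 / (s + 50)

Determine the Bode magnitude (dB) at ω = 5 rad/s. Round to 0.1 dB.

Substitute s = j5:
Numerator: 1000 = 1000 + j0
Denominator: (j5) + 50 = 50 + j5
|N| = √(1000² + 0²) ≈ 1000, ∠N ≈ 0.00°
|D| = √(50² + 5²) ≈ 50.249, ∠D ≈ 5.71°
|T| = 1000 / 50.249 ≈ 19.901
Gain = 20 log₁₀(19.901) ≈ 25.98 dB

26.0 dB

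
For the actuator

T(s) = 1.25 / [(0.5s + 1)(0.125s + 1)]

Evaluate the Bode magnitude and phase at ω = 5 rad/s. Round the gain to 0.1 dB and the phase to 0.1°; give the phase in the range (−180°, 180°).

-8.1 dB, -100.2°

At ω = 5 rad/s:
pole (1 + j5·0.5) = 1 + j2.5 → |·| ≈ 2.6926, ∠ ≈ 68.20°
pole (1 + j5·0.125) = 1 + j0.625 → |·| ≈ 1.1792, ∠ ≈ 32.01°
|T| = 1.25 · 1 / (2.6926 · 1.1792) ≈ 0.39369
Gain = 20 log₁₀(0.39369) ≈ -8.10 dB
∠T = (0°) − (68.20° + 32.01°) = -100.21°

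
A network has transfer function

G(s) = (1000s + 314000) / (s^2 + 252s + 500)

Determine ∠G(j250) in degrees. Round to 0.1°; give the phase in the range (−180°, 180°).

-96.0°

Substitute s = j250:
Numerator: 1000(j250) + 314000 = 314000 + j250000
Denominator: (j250)^2 + 252(j250) + 500 = -62000 + j63000
|N| = √(314000² + 250000²) ≈ 4.0137e+05, ∠N ≈ 38.53°
|D| = √(62000² + 63000²) ≈ 88391, ∠D ≈ 134.54°
∠G = 38.53° − 134.54° = -96.01°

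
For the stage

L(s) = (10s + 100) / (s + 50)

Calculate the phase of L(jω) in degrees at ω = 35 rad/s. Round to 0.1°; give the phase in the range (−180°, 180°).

Substitute s = j35:
Numerator: 10(j35) + 100 = 100 + j350
Denominator: (j35) + 50 = 50 + j35
|N| = √(100² + 350²) ≈ 364.01, ∠N ≈ 74.05°
|D| = √(50² + 35²) ≈ 61.033, ∠D ≈ 34.99°
∠L = 74.05° − 34.99° = 39.06°

39.1°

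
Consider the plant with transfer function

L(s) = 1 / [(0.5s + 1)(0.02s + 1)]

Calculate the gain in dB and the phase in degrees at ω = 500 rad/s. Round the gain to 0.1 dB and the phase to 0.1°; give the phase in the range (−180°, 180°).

At ω = 500 rad/s:
pole (1 + j500·0.5) = 1 + j250 → |·| ≈ 250, ∠ ≈ 89.77°
pole (1 + j500·0.02) = 1 + j10 → |·| ≈ 10.05, ∠ ≈ 84.29°
|L| = 1 · 1 / (250 · 10.05) ≈ 0.00039801
Gain = 20 log₁₀(0.00039801) ≈ -68.00 dB
∠L = (0°) − (89.77° + 84.29°) = -174.06°

-68.0 dB, -174.1°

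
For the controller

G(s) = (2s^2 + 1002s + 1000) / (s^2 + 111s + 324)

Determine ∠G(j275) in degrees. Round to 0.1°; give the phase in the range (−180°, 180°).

Substitute s = j275:
Numerator: 2(j275)^2 + 1002(j275) + 1000 = -150250 + j275550
Denominator: (j275)^2 + 111(j275) + 324 = -75301 + j30525
|N| = √(150250² + 275550²) ≈ 3.1385e+05, ∠N ≈ 118.60°
|D| = √(75301² + 30525²) ≈ 81253, ∠D ≈ 157.93°
∠G = 118.60° − 157.93° = -39.33°

-39.3°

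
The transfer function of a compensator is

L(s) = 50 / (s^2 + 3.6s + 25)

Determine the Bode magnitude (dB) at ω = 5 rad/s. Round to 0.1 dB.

8.9 dB

At s = jω = j5:
quadratic: (j5)² + 3.6·j5 + 25 = 0 + j18 → |·| ≈ 18, ∠ ≈ 90.00°
|L| = 50 / 18 ≈ 2.7778
Gain = 20 log₁₀(2.7778) ≈ 8.87 dB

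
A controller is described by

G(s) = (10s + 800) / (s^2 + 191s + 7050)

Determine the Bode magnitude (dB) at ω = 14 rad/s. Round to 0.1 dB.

-19.1 dB

Substitute s = j14:
Numerator: 10(j14) + 800 = 800 + j140
Denominator: (j14)^2 + 191(j14) + 7050 = 6854 + j2674
|N| = √(800² + 140²) ≈ 812.16, ∠N ≈ 9.93°
|D| = √(6854² + 2674²) ≈ 7357.1, ∠D ≈ 21.31°
|G| = 812.16 / 7357.1 ≈ 0.11039
Gain = 20 log₁₀(0.11039) ≈ -19.14 dB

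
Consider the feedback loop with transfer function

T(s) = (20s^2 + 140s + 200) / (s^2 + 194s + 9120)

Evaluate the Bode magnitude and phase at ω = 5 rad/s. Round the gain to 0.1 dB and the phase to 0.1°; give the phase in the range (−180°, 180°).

Substitute s = j5:
Numerator: 20(j5)^2 + 140(j5) + 200 = -300 + j700
Denominator: (j5)^2 + 194(j5) + 9120 = 9095 + j970
|N| = √(300² + 700²) ≈ 761.58, ∠N ≈ 113.20°
|D| = √(9095² + 970²) ≈ 9146.6, ∠D ≈ 6.09°
|T| = 761.58 / 9146.6 ≈ 0.083264
Gain = 20 log₁₀(0.083264) ≈ -21.59 dB
∠T = 113.20° − 6.09° = 107.11°

-21.6 dB, 107.1°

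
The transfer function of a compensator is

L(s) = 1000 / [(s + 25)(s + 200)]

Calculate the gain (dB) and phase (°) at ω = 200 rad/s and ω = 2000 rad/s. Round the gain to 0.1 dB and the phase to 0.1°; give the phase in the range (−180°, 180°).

ω = 200: -35.1 dB, -127.9°; ω = 2000: -72.1 dB, -173.6°

At s = jω = j200:
pole (s+25): 25 + j200 → |·| = √(25²+200²) = √40625 ≈ 201.56, ∠ = arctan(200/25) ≈ 82.87°
pole (s+200): 200 + j200 → |·| = √(200²+200²) = √80000 ≈ 282.84, ∠ = arctan(200/200) ≈ 45.00°
|L| = 1000 / 57009 ≈ 0.017541
Gain = 20 log₁₀(0.017541) ≈ -35.12 dB
∠L = 0.00° − 127.87° = -127.87°

At s = jω = j2000:
pole (s+25): 25 + j2000 → |·| = √(25²+2000²) = √4000625 ≈ 2000.2, ∠ = arctan(2000/25) ≈ 89.28°
pole (s+200): 200 + j2000 → |·| = √(200²+2000²) = √4040000 ≈ 2010, ∠ = arctan(2000/200) ≈ 84.29°
|L| = 1000 / 4.0204e+06 ≈ 0.00024873
Gain = 20 log₁₀(0.00024873) ≈ -72.09 dB
∠L = 0.00° − 173.57° = -173.57°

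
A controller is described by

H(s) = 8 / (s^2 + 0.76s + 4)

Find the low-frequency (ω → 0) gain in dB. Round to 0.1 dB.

H(0) = 8 / 4 = 2
20 log₁₀(2) ≈ 6.02 dB

6.0 dB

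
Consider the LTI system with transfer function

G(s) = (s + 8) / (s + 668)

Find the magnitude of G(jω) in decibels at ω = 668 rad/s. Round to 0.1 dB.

-3.0 dB

At s = jω = j668:
zero (s+8): 8 + j668 → |·| = √(8²+668²) = √446288 ≈ 668.05, ∠ = arctan(668/8) ≈ 89.31°
pole (s+668): 668 + j668 → |·| = √(668²+668²) = √892448 ≈ 944.69, ∠ = arctan(668/668) ≈ 45.00°
|G| = 1 · 668.05 / 944.69 ≈ 0.70716
Gain = 20 log₁₀(0.70716) ≈ -3.01 dB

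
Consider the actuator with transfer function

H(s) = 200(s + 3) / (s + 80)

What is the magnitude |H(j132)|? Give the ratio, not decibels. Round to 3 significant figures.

171

At s = jω = j132:
zero (s+3): 3 + j132 → |·| = √(3²+132²) = √17433 ≈ 132.03, ∠ = arctan(132/3) ≈ 88.70°
pole (s+80): 80 + j132 → |·| = √(80²+132²) = √23824 ≈ 154.35, ∠ = arctan(132/80) ≈ 58.78°
|H| = 200 · 132.03 / 154.35 ≈ 171.08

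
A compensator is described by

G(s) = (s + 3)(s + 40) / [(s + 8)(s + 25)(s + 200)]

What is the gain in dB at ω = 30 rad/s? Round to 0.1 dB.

-44.2 dB

At s = jω = j30:
zero (s+3): 3 + j30 → |·| = √(3²+30²) = √909 ≈ 30.15, ∠ = arctan(30/3) ≈ 84.29°
zero (s+40): 40 + j30 → |·| = √(40²+30²) = √2500 ≈ 50, ∠ = arctan(30/40) ≈ 36.87°
pole (s+8): 8 + j30 → |·| = √(8²+30²) = √964 ≈ 31.048, ∠ = arctan(30/8) ≈ 75.07°
pole (s+25): 25 + j30 → |·| = √(25²+30²) = √1525 ≈ 39.051, ∠ = arctan(30/25) ≈ 50.19°
pole (s+200): 200 + j30 → |·| = √(200²+30²) = √40900 ≈ 202.24, ∠ = arctan(30/200) ≈ 8.53°
|G| = 1 · 1507.5 / 2.4521e+05 ≈ 0.0061478
Gain = 20 log₁₀(0.0061478) ≈ -44.23 dB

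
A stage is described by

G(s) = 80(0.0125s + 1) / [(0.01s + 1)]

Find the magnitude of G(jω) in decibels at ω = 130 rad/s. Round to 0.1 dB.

39.4 dB

At ω = 130 rad/s:
zero (1 + j130·0.0125) = 1 + j1.625 → |·| ≈ 1.908, ∠ ≈ 58.39°
pole (1 + j130·0.01) = 1 + j1.3 → |·| ≈ 1.6401, ∠ ≈ 52.43°
|G| = 80 · 1.908 / (1.6401) ≈ 93.067
Gain = 20 log₁₀(93.067) ≈ 39.38 dB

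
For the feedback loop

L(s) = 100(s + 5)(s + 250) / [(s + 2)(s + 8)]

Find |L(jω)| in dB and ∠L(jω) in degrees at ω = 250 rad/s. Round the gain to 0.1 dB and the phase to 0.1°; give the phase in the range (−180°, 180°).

At s = jω = j250:
zero (s+5): 5 + j250 → |·| = √(5²+250²) = √62525 ≈ 250.05, ∠ = arctan(250/5) ≈ 88.85°
zero (s+250): 250 + j250 → |·| = √(250²+250²) = √125000 ≈ 353.55, ∠ = arctan(250/250) ≈ 45.00°
pole (s+2): 2 + j250 → |·| = √(2²+250²) = √62504 ≈ 250.01, ∠ = arctan(250/2) ≈ 89.54°
pole (s+8): 8 + j250 → |·| = √(8²+250²) = √62564 ≈ 250.13, ∠ = arctan(250/8) ≈ 88.17°
|L| = 100 · 88405 / 62535 ≈ 141.37
Gain = 20 log₁₀(141.37) ≈ 43.01 dB
∠L = 133.85° − 177.71° = -43.86°

43.0 dB, -43.9°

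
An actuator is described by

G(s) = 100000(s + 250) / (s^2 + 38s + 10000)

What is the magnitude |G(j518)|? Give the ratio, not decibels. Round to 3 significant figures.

222

At s = jω = j518:
zero (s+250): 250 + j518 → |·| = √(250²+518²) = √330824 ≈ 575.17, ∠ = arctan(518/250) ≈ 64.24°
quadratic: (j518)² + 38·j518 + 10000 = -258324 + j19684 → |·| ≈ 2.5907e+05, ∠ ≈ 175.64°
|G| = 100000 · 575.17 / 2.5907e+05 ≈ 222.01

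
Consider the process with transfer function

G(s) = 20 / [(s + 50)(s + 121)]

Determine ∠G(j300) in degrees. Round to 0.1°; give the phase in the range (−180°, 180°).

-148.6°

At s = jω = j300:
pole (s+50): 50 + j300 → |·| = √(50²+300²) = √92500 ≈ 304.14, ∠ = arctan(300/50) ≈ 80.54°
pole (s+121): 121 + j300 → |·| = √(121²+300²) = √104641 ≈ 323.48, ∠ = arctan(300/121) ≈ 68.03°
∠G = 0.00° − 148.57° = -148.57°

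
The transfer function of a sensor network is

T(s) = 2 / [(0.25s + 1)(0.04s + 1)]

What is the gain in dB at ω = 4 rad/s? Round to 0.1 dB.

2.9 dB

At ω = 4 rad/s:
pole (1 + j4·0.25) = 1 + j1 → |·| ≈ 1.4142, ∠ ≈ 45.00°
pole (1 + j4·0.04) = 1 + j0.16 → |·| ≈ 1.0127, ∠ ≈ 9.09°
|T| = 2 · 1 / (1.4142 · 1.0127) ≈ 1.3965
Gain = 20 log₁₀(1.3965) ≈ 2.90 dB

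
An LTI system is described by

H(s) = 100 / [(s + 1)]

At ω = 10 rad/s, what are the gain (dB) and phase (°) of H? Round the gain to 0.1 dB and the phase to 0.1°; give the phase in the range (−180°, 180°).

At ω = 10 rad/s:
pole (1 + j10·1) = 1 + j10 → |·| ≈ 10.05, ∠ ≈ 84.29°
|H| = 100 · 1 / (10.05) ≈ 9.9502
Gain = 20 log₁₀(9.9502) ≈ 19.96 dB
∠H = (0°) − (84.29°) = -84.29°

20.0 dB, -84.3°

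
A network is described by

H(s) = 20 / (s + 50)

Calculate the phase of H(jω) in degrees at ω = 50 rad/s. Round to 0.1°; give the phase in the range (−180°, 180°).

At s = jω = j50:
pole (s+50): 50 + j50 → |·| = √(50²+50²) = √5000 ≈ 70.711, ∠ = arctan(50/50) ≈ 45.00°
∠H = 0.00° − 45.00° = -45.00°

-45.0°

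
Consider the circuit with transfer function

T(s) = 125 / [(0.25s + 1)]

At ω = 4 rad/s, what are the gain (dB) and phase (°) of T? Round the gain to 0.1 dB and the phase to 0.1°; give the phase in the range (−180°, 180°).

38.9 dB, -45.0°

At ω = 4 rad/s:
pole (1 + j4·0.25) = 1 + j1 → |·| ≈ 1.4142, ∠ ≈ 45.00°
|T| = 125 · 1 / (1.4142) ≈ 88.389
Gain = 20 log₁₀(88.389) ≈ 38.93 dB
∠T = (0°) − (45.00°) = -45.00°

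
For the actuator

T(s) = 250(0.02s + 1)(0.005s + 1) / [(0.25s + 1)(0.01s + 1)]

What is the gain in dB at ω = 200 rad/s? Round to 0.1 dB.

22.3 dB

At ω = 200 rad/s:
zero (1 + j200·0.02) = 1 + j4 → |·| ≈ 4.1231, ∠ ≈ 75.96°
zero (1 + j200·0.005) = 1 + j1 → |·| ≈ 1.4142, ∠ ≈ 45.00°
pole (1 + j200·0.25) = 1 + j50 → |·| ≈ 50.01, ∠ ≈ 88.85°
pole (1 + j200·0.01) = 1 + j2 → |·| ≈ 2.2361, ∠ ≈ 63.43°
|T| = 250 · 4.1231 · 1.4142 / (50.01 · 2.2361) ≈ 13.035
Gain = 20 log₁₀(13.035) ≈ 22.30 dB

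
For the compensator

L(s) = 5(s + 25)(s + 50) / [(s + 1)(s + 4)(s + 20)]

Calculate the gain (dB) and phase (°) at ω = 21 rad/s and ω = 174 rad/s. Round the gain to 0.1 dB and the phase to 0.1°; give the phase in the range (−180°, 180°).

ω = 21: -3.4 dB, -150.1°; ω = 174: -30.5 dB, -106.0°

At s = jω = j21:
zero (s+25): 25 + j21 → |·| = √(25²+21²) = √1066 ≈ 32.65, ∠ = arctan(21/25) ≈ 40.03°
zero (s+50): 50 + j21 → |·| = √(50²+21²) = √2941 ≈ 54.231, ∠ = arctan(21/50) ≈ 22.78°
pole (s+1): 1 + j21 → |·| = √(1²+21²) = √442 ≈ 21.024, ∠ = arctan(21/1) ≈ 87.27°
pole (s+4): 4 + j21 → |·| = √(4²+21²) = √457 ≈ 21.378, ∠ = arctan(21/4) ≈ 79.22°
pole (s+20): 20 + j21 → |·| = √(20²+21²) = √841 ≈ 29, ∠ = arctan(21/20) ≈ 46.40°
|L| = 5 · 1770.6 / 13034 ≈ 0.67922
Gain = 20 log₁₀(0.67922) ≈ -3.36 dB
∠L = 62.81° − 212.89° = -150.08°

At s = jω = j174:
zero (s+25): 25 + j174 → |·| = √(25²+174²) = √30901 ≈ 175.79, ∠ = arctan(174/25) ≈ 81.82°
zero (s+50): 50 + j174 → |·| = √(50²+174²) = √32776 ≈ 181.04, ∠ = arctan(174/50) ≈ 73.97°
pole (s+1): 1 + j174 → |·| = √(1²+174²) = √30277 ≈ 174, ∠ = arctan(174/1) ≈ 89.67°
pole (s+4): 4 + j174 → |·| = √(4²+174²) = √30292 ≈ 174.05, ∠ = arctan(174/4) ≈ 88.68°
pole (s+20): 20 + j174 → |·| = √(20²+174²) = √30676 ≈ 175.15, ∠ = arctan(174/20) ≈ 83.44°
|L| = 5 · 31825 / 5.3044e+06 ≈ 0.029999
Gain = 20 log₁₀(0.029999) ≈ -30.46 dB
∠L = 155.79° − 261.79° = -106.00°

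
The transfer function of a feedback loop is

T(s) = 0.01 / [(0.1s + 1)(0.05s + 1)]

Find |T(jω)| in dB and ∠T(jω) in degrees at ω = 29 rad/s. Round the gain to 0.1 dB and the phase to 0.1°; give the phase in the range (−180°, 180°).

-54.7 dB, -126.4°

At ω = 29 rad/s:
pole (1 + j29·0.1) = 1 + j2.9 → |·| ≈ 3.0676, ∠ ≈ 70.97°
pole (1 + j29·0.05) = 1 + j1.45 → |·| ≈ 1.7614, ∠ ≈ 55.41°
|T| = 0.01 · 1 / (3.0676 · 1.7614) ≈ 0.0018507
Gain = 20 log₁₀(0.0018507) ≈ -54.65 dB
∠T = (0°) − (70.97° + 55.41°) = -126.38°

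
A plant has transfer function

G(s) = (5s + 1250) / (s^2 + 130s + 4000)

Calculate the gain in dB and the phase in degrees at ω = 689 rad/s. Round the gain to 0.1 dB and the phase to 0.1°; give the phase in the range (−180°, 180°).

-42.3 dB, -99.2°

Substitute s = j689:
Numerator: 5(j689) + 1250 = 1250 + j3445
Denominator: (j689)^2 + 130(j689) + 4000 = -470721 + j89570
|N| = √(1250² + 3445²) ≈ 3664.8, ∠N ≈ 70.06°
|D| = √(470721² + 89570²) ≈ 4.7917e+05, ∠D ≈ 169.23°
|G| = 3664.8 / 4.7917e+05 ≈ 0.0076482
Gain = 20 log₁₀(0.0076482) ≈ -42.33 dB
∠G = 70.06° − 169.23° = -99.17°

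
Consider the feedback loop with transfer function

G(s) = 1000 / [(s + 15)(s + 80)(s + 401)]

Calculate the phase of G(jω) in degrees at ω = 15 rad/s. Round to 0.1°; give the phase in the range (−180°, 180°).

At s = jω = j15:
pole (s+15): 15 + j15 → |·| = √(15²+15²) = √450 ≈ 21.213, ∠ = arctan(15/15) ≈ 45.00°
pole (s+80): 80 + j15 → |·| = √(80²+15²) = √6625 ≈ 81.394, ∠ = arctan(15/80) ≈ 10.62°
pole (s+401): 401 + j15 → |·| = √(401²+15²) = √161026 ≈ 401.28, ∠ = arctan(15/401) ≈ 2.14°
∠G = 0.00° − 57.76° = -57.76°

-57.8°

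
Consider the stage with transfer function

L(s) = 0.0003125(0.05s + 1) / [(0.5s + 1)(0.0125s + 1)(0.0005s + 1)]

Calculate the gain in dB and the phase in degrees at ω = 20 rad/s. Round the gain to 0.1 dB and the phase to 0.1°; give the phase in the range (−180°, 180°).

At ω = 20 rad/s:
zero (1 + j20·0.05) = 1 + j1 → |·| ≈ 1.4142, ∠ ≈ 45.00°
pole (1 + j20·0.5) = 1 + j10 → |·| ≈ 10.05, ∠ ≈ 84.29°
pole (1 + j20·0.0125) = 1 + j0.25 → |·| ≈ 1.0308, ∠ ≈ 14.04°
pole (1 + j20·0.0005) = 1 + j0.01 → |·| ≈ 1, ∠ ≈ 0.57°
|L| = 0.0003125 · 1.4142 / (10.05 · 1.0308 · 1) ≈ 4.266e-05
Gain = 20 log₁₀(4.266e-05) ≈ -87.40 dB
∠L = (45.00°) − (84.29° + 14.04° + 0.57°) = -53.90°

-87.4 dB, -53.9°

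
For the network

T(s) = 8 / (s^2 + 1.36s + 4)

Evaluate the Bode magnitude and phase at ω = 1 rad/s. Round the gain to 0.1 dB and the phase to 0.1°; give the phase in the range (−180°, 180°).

At s = jω = j1:
quadratic: (j1)² + 1.36·j1 + 4 = 3 + j1.36 → |·| ≈ 3.2939, ∠ ≈ 24.39°
|T| = 8 / 3.2939 ≈ 2.4287
Gain = 20 log₁₀(2.4287) ≈ 7.71 dB
∠T = 0.00° − 24.39° = -24.39°

7.7 dB, -24.4°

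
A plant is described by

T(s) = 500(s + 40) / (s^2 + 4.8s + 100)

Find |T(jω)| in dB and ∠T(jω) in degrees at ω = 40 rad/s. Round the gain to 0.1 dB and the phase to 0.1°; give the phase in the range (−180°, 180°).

25.4 dB, -127.7°

At s = jω = j40:
zero (s+40): 40 + j40 → |·| = √(40²+40²) = √3200 ≈ 56.569, ∠ = arctan(40/40) ≈ 45.00°
quadratic: (j40)² + 4.8·j40 + 100 = -1500 + j192 → |·| ≈ 1512.2, ∠ ≈ 172.71°
|T| = 500 · 56.569 / 1512.2 ≈ 18.704
Gain = 20 log₁₀(18.704) ≈ 25.44 dB
∠T = 45.00° − 172.71° = -127.71°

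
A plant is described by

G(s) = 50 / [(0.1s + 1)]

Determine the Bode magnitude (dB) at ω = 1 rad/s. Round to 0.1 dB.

At ω = 1 rad/s:
pole (1 + j1·0.1) = 1 + j0.1 → |·| ≈ 1.005, ∠ ≈ 5.71°
|G| = 50 · 1 / (1.005) ≈ 49.751
Gain = 20 log₁₀(49.751) ≈ 33.94 dB

33.9 dB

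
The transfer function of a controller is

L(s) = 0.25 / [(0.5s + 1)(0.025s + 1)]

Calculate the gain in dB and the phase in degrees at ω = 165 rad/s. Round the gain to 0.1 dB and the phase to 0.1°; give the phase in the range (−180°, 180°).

At ω = 165 rad/s:
pole (1 + j165·0.5) = 1 + j82.5 → |·| ≈ 82.506, ∠ ≈ 89.31°
pole (1 + j165·0.025) = 1 + j4.125 → |·| ≈ 4.2445, ∠ ≈ 76.37°
|L| = 0.25 · 1 / (82.506 · 4.2445) ≈ 0.00071388
Gain = 20 log₁₀(0.00071388) ≈ -62.93 dB
∠L = (0°) − (89.31° + 76.37°) = -165.68°

-62.9 dB, -165.7°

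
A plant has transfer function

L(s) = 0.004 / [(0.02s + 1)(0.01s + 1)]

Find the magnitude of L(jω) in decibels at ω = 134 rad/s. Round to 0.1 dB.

-61.6 dB

At ω = 134 rad/s:
pole (1 + j134·0.02) = 1 + j2.68 → |·| ≈ 2.8605, ∠ ≈ 69.54°
pole (1 + j134·0.01) = 1 + j1.34 → |·| ≈ 1.672, ∠ ≈ 53.27°
|L| = 0.004 · 1 / (2.8605 · 1.672) ≈ 0.00083634
Gain = 20 log₁₀(0.00083634) ≈ -61.55 dB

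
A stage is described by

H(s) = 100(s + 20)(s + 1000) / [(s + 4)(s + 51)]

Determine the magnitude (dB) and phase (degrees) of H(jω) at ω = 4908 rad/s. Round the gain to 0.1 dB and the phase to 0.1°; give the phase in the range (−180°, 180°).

40.2 dB, -11.1°

At s = jω = j4908:
zero (s+20): 20 + j4908 → |·| = √(20²+4908²) = √24088864 ≈ 4908, ∠ = arctan(4908/20) ≈ 89.77°
zero (s+1000): 1000 + j4908 → |·| = √(1000²+4908²) = √25088464 ≈ 5008.8, ∠ = arctan(4908/1000) ≈ 78.48°
pole (s+4): 4 + j4908 → |·| = √(4²+4908²) = √24088480 ≈ 4908, ∠ = arctan(4908/4) ≈ 89.95°
pole (s+51): 51 + j4908 → |·| = √(51²+4908²) = √24091065 ≈ 4908.3, ∠ = arctan(4908/51) ≈ 89.40°
|H| = 100 · 2.4583e+07 / 2.409e+07 ≈ 102.05
Gain = 20 log₁₀(102.05) ≈ 40.18 dB
∠H = 168.25° − 179.35° = -11.10°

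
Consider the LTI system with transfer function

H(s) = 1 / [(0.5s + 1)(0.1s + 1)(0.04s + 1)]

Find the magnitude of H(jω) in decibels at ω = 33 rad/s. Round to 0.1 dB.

-39.5 dB

At ω = 33 rad/s:
pole (1 + j33·0.5) = 1 + j16.5 → |·| ≈ 16.53, ∠ ≈ 86.53°
pole (1 + j33·0.1) = 1 + j3.3 → |·| ≈ 3.4482, ∠ ≈ 73.14°
pole (1 + j33·0.04) = 1 + j1.32 → |·| ≈ 1.656, ∠ ≈ 52.85°
|H| = 1 · 1 / (16.53 · 3.4482 · 1.656) ≈ 0.010594
Gain = 20 log₁₀(0.010594) ≈ -39.50 dB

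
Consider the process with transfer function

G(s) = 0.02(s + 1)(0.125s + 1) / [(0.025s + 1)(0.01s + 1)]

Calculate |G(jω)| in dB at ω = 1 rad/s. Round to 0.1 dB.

-30.9 dB

At ω = 1 rad/s:
zero (1 + j1·1) = 1 + j1 → |·| ≈ 1.4142, ∠ ≈ 45.00°
zero (1 + j1·0.125) = 1 + j0.125 → |·| ≈ 1.0078, ∠ ≈ 7.13°
pole (1 + j1·0.025) = 1 + j0.025 → |·| ≈ 1.0003, ∠ ≈ 1.43°
pole (1 + j1·0.01) = 1 + j0.01 → |·| ≈ 1, ∠ ≈ 0.57°
|G| = 0.02 · 1.4142 · 1.0078 / (1.0003 · 1) ≈ 0.028496
Gain = 20 log₁₀(0.028496) ≈ -30.90 dB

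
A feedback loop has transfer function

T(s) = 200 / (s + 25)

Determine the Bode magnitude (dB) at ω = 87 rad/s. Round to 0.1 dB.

6.9 dB

At s = jω = j87:
pole (s+25): 25 + j87 → |·| = √(25²+87²) = √8194 ≈ 90.521, ∠ = arctan(87/25) ≈ 73.97°
|T| = 200 / 90.521 ≈ 2.2094
Gain = 20 log₁₀(2.2094) ≈ 6.89 dB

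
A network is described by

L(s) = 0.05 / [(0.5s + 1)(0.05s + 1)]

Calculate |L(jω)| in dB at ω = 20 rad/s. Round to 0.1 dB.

At ω = 20 rad/s:
pole (1 + j20·0.5) = 1 + j10 → |·| ≈ 10.05, ∠ ≈ 84.29°
pole (1 + j20·0.05) = 1 + j1 → |·| ≈ 1.4142, ∠ ≈ 45.00°
|L| = 0.05 · 1 / (10.05 · 1.4142) ≈ 0.003518
Gain = 20 log₁₀(0.003518) ≈ -49.07 dB

-49.1 dB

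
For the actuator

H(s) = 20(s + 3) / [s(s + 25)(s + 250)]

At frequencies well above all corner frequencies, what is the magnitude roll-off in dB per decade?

-40 dB/decade

Each pole contributes −20 dB/decade at high frequency; each zero contributes +20 dB/decade.
Net: 1 zero(s) − 3 pole(s) → -40 dB/decade.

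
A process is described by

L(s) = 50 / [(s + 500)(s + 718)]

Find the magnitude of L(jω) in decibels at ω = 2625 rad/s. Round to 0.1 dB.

At s = jω = j2625:
pole (s+500): 500 + j2625 → |·| = √(500²+2625²) = √7140625 ≈ 2672.2, ∠ = arctan(2625/500) ≈ 79.22°
pole (s+718): 718 + j2625 → |·| = √(718²+2625²) = √7406149 ≈ 2721.4, ∠ = arctan(2625/718) ≈ 74.70°
|L| = 50 / 7.2721e+06 ≈ 6.8756e-06
Gain = 20 log₁₀(6.8756e-06) ≈ -103.25 dB

-103.3 dB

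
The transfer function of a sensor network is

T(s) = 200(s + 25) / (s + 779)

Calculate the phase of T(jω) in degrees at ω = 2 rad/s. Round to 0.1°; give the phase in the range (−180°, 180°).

4.4°

At s = jω = j2:
zero (s+25): 25 + j2 → |·| = √(25²+2²) = √629 ≈ 25.08, ∠ = arctan(2/25) ≈ 4.57°
pole (s+779): 779 + j2 → |·| = √(779²+2²) = √606845 ≈ 779, ∠ = arctan(2/779) ≈ 0.15°
∠T = 4.57° − 0.15° = 4.42°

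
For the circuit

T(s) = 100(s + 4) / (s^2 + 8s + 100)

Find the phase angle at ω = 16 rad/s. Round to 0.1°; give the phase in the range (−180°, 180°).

At s = jω = j16:
zero (s+4): 4 + j16 → |·| = √(4²+16²) = √272 ≈ 16.492, ∠ = arctan(16/4) ≈ 75.96°
quadratic: (j16)² + 8·j16 + 100 = -156 + j128 → |·| ≈ 201.79, ∠ ≈ 140.63°
∠T = 75.96° − 140.63° = -64.67°

-64.7°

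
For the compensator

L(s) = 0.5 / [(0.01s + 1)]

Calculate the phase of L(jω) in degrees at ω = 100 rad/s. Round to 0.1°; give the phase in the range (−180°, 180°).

-45.0°

At ω = 100 rad/s:
pole (1 + j100·0.01) = 1 + j1 → |·| ≈ 1.4142, ∠ ≈ 45.00°
∠L = (0°) − (45.00°) = -45.00°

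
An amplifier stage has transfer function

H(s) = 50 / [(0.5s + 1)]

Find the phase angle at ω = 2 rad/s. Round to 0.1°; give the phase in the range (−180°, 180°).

At ω = 2 rad/s:
pole (1 + j2·0.5) = 1 + j1 → |·| ≈ 1.4142, ∠ ≈ 45.00°
∠H = (0°) − (45.00°) = -45.00°

-45.0°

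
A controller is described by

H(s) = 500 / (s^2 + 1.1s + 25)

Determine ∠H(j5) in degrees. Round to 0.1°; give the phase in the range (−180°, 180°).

At s = jω = j5:
quadratic: (j5)² + 1.1·j5 + 25 = 0 + j5.5 → |·| ≈ 5.5, ∠ ≈ 90.00°
∠H = 0.00° − 90.00° = -90.00°

-90.0°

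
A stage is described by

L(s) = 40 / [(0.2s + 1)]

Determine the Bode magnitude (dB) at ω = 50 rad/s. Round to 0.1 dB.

At ω = 50 rad/s:
pole (1 + j50·0.2) = 1 + j10 → |·| ≈ 10.05, ∠ ≈ 84.29°
|L| = 40 · 1 / (10.05) ≈ 3.9801
Gain = 20 log₁₀(3.9801) ≈ 12.00 dB

12.0 dB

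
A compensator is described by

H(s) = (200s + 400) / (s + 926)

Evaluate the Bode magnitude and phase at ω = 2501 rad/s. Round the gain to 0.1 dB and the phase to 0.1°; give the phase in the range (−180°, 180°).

45.5 dB, 20.3°

Substitute s = j2501:
Numerator: 200(j2501) + 400 = 400 + j500200
Denominator: (j2501) + 926 = 926 + j2501
|N| = √(400² + 500200²) ≈ 5.002e+05, ∠N ≈ 89.95°
|D| = √(926² + 2501²) ≈ 2666.9, ∠D ≈ 69.68°
|H| = 5.002e+05 / 2666.9 ≈ 187.56
Gain = 20 log₁₀(187.56) ≈ 45.46 dB
∠H = 89.95° − 69.68° = 20.27°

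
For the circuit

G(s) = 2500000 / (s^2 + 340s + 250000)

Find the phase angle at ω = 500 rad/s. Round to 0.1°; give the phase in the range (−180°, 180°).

At s = jω = j500:
quadratic: (j500)² + 340·j500 + 250000 = 0 + j170000 → |·| ≈ 1.7e+05, ∠ ≈ 90.00°
∠G = 0.00° − 90.00° = -90.00°

-90.0°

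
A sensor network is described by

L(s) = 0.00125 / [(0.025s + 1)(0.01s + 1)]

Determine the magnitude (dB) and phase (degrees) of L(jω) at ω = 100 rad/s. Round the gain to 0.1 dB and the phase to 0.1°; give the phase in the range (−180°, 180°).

At ω = 100 rad/s:
pole (1 + j100·0.025) = 1 + j2.5 → |·| ≈ 2.6926, ∠ ≈ 68.20°
pole (1 + j100·0.01) = 1 + j1 → |·| ≈ 1.4142, ∠ ≈ 45.00°
|L| = 0.00125 · 1 / (2.6926 · 1.4142) ≈ 0.00032827
Gain = 20 log₁₀(0.00032827) ≈ -69.68 dB
∠L = (0°) − (68.20° + 45.00°) = -113.20°

-69.7 dB, -113.2°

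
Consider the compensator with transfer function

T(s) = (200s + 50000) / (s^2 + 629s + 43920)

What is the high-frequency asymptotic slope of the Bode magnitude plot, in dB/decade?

-20 dB/decade

Each pole contributes −20 dB/decade at high frequency; each zero contributes +20 dB/decade.
Net: 1 zero(s) − 2 pole(s) → -20 dB/decade.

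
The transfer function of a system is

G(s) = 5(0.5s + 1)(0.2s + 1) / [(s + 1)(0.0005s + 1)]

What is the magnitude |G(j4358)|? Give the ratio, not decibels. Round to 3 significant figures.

909

At ω = 4358 rad/s:
zero (1 + j4358·0.5) = 1 + j2179 → |·| ≈ 2179, ∠ ≈ 89.97°
zero (1 + j4358·0.2) = 1 + j871.6 → |·| ≈ 871.6, ∠ ≈ 89.93°
pole (1 + j4358·1) = 1 + j4358 → |·| ≈ 4358, ∠ ≈ 89.99°
pole (1 + j4358·0.0005) = 1 + j2.179 → |·| ≈ 2.3975, ∠ ≈ 65.35°
|G| = 5 · 2179 · 871.6 / (4358 · 2.3975) ≈ 908.86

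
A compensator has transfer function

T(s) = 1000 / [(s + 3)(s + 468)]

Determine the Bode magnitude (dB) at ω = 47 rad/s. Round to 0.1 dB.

At s = jω = j47:
pole (s+3): 3 + j47 → |·| = √(3²+47²) = √2218 ≈ 47.096, ∠ = arctan(47/3) ≈ 86.35°
pole (s+468): 468 + j47 → |·| = √(468²+47²) = √221233 ≈ 470.35, ∠ = arctan(47/468) ≈ 5.73°
|T| = 1000 / 22152 ≈ 0.045143
Gain = 20 log₁₀(0.045143) ≈ -26.91 dB

-26.9 dB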